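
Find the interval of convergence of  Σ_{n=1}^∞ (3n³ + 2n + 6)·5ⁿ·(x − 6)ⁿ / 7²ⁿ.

(-19/5, 79/5)

Ratio test: |a_{n+1}/a_n| = [(3(n+1)³ + 2(n+1) + 6)/(3n³ + 2n + 6)] · 5/49 → 5/49 as n → ∞.
Convergence for |x − 6| · 5/49 < 1, i.e. |x − 6| < 49/5. So R = 49/5.
At x = 79/5: the terms have absolute value of order n³, which does not tend to 0, so the series diverges by the divergence test.
Endpoint x = -19/5: the n-th term does not approach 0; divergence by the term test.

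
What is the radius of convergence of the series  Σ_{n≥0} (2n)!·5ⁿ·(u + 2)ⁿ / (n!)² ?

The ratio of consecutive coefficients is (2n+1)·(2n+2)/(n+1)² · 5 → 20.
Convergence for |u + 2| · 20 < 1, i.e. |u + 2| < 1/20. So R = 1/20.

R = 1/20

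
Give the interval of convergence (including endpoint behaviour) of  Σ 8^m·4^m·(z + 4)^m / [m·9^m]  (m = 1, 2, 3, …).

[-137/32, -119/32)

Ratio test: |a_{m+1}/a_m| = [m/(m+1)] · 8·4/9 → 32/9 as m → ∞.
Convergence for |z + 4| · 32/9 < 1, i.e. |z + 4| < 9/32. So R = 9/32.
When z = -119/32, the terms behave like c/m; limit comparison with the harmonic series gives divergence.
At z = -137/32: an alternating series whose terms decrease to 0 in absolute value, so it converges by the Leibniz criterion.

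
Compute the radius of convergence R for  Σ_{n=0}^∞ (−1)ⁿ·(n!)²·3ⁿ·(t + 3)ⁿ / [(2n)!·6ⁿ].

The ratio of consecutive coefficients is (n+1)²/[(2n+1)·(2n+2)] · 3/6 → 1/8.
Thus R = 1/(1/8) = 8.

R = 8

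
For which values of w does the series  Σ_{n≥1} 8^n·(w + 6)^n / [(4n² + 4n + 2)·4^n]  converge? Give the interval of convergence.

[-13/2, -11/2]

Ratio test: |a_{n+1}/a_n| = [(4n² + 4n + 2)/(4(n+1)² + 4(n+1) + 2)] · 8/4 → 2 as n → ∞.
The series converges when 2 · |w + 6| < 1, giving R = 1/2.
At w = -11/2: the series is dominated by a constant times Σ 1/n², which converges (p = 2 > 1).
When w = -13/2, the terms are on the order of 1/n², so the series converges absolutely by comparison with the p-series (p = 2 > 1).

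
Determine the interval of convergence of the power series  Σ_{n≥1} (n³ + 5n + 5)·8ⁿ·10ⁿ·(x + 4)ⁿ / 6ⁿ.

(-163/40, -157/40)

Apply the ratio test: |a_{n+1}| / |a_n| = [((n+1)³ + 5(n+1) + 5)/(n³ + 5n + 5)] · 8·10/6, which tends to 40/3 as n → ∞.
The series converges when 40/3 · |x + 4| < 1, giving R = 3/40.
Endpoint x = -157/40: the terms do not tend to 0, so the series diverges.
When x = -163/40, the terms do not tend to 0, so the series diverges.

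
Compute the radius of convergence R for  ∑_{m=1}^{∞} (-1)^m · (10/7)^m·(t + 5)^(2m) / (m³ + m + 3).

Ratio test: |a_{m+1}/a_m| = [(m³ + m + 3)/((m+1)³ + (m+1) + 3)] · 10/7 → 10/7 as m → ∞.
Writing y = (t + 5)², the series in y has radius 7/10, so |t + 5| < √(7/10) and R = √70/10.

R = √70/10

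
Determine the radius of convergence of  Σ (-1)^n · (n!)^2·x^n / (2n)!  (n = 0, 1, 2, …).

R = 4

The ratio of consecutive coefficients is (n+1)²/[(2n+1)·(2n+2)] → 1/4.
Hence the series converges for |x| < 1/(1/4) = 4, so the radius of convergence is 4.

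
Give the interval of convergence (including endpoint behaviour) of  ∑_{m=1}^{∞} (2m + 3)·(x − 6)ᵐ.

(5, 7)

Ratio test: |a_{m+1}/a_m| = (2(m+1) + 3)/(2m + 3) → 1 as m → ∞.
Convergence for |x − 6| < 1, so R = 1.
Check x = 7: the terms have absolute value of order m, which does not tend to 0, so the series diverges by the divergence test.
Check x = 5: the terms have absolute value of order m, which does not tend to 0, so the series diverges by the divergence test.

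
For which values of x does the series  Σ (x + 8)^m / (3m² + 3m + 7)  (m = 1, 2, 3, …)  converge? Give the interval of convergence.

By the ratio test, |a_{m+1}/a_m| = (3m² + 3m + 7)/(3(m+1)² + 3(m+1) + 7) → 1.
Hence R = 1.
At x = -7: absolute convergence follows by limit comparison with Σ 1/m².
At x = -9: the series is dominated by a constant times Σ 1/m², which converges (p = 2 > 1).

[-9, -7]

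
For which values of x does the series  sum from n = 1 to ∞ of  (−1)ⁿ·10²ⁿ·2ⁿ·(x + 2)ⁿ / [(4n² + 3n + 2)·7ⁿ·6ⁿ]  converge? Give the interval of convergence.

[-221/100, -179/100]

By the ratio test, |a_{n+1}/a_n| = [(4n² + 3n + 2)/(4(n+1)² + 3(n+1) + 2)] · 100·2/(7·6) → 100/21.
Hence the series converges for |x + 2| < 1/(100/21) = 21/100, so the radius of convergence is 21/100.
Check x = -179/100: the series is dominated by a constant times Σ 1/n², which converges (p = 2 > 1).
When x = -221/100, the terms are on the order of 1/n², so the series converges absolutely by comparison with the p-series (p = 2 > 1).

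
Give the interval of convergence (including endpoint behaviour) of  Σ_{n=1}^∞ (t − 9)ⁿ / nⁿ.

(−∞, ∞)

Root test: |a_n|^(1/n) = 1/n → 0.
Since the n-th root of |a_n| tends to 0, the series converges for all real t; R = ∞.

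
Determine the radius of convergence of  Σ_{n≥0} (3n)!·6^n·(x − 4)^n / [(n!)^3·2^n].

By the ratio test, |a_{n+1}/a_n| = (3n+1)·(3n+2)·(3n+3)/(n+1)³ · 6/2 → 81.
The series converges when 81 · |x − 4| < 1, giving R = 1/81.

R = 1/81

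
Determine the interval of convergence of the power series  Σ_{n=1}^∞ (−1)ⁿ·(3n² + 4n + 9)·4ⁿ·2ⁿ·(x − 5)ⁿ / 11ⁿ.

Ratio test: |a_{n+1}/a_n| = [(3(n+1)² + 4(n+1) + 9)/(3n² + 4n + 9)] · 4·2/11 → 8/11 as n → ∞.
Convergence for |x − 5| · 8/11 < 1, i.e. |x − 5| < 11/8. So R = 11/8.
When x = 51/8, the n-th term does not approach 0; divergence by the term test.
When x = 29/8, the terms do not tend to 0, so the series diverges.

(29/8, 51/8)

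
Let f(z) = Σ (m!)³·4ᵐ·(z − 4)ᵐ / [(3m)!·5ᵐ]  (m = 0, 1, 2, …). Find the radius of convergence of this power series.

R = 135/4

By the ratio test, |a_{m+1}/a_m| = (m+1)³/[(3m+1)·(3m+2)·(3m+3)] · 4/5 → 4/135.
The series converges when 4/135 · |z − 4| < 1, giving R = 135/4.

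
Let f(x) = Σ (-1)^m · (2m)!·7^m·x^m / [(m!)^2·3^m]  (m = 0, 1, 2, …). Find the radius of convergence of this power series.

Apply the ratio test: |a_{m+1}| / |a_m| = (2m+1)·(2m+2)/(m+1)² · 7/3, which tends to 28/3 as m → ∞.
The series converges when 28/3 · |x| < 1, giving R = 3/28.

R = 3/28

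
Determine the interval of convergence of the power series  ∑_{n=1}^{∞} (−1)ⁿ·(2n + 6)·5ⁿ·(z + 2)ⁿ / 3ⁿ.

Ratio test: |a_{n+1}/a_n| = [(2(n+1) + 6)/(2n + 6)] · 5/3 → 5/3 as n → ∞.
Hence the series converges for |z + 2| < 1/(5/3) = 3/5, so the radius of convergence is 3/5.
When z = -7/5, the n-th term does not approach 0; divergence by the term test.
When z = -13/5, the terms have absolute value of order n, which does not tend to 0, so the series diverges by the divergence test.

(-13/5, -7/5)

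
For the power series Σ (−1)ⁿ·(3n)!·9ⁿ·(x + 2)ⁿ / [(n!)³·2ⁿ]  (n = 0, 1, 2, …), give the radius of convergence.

Ratio test: |a_{n+1}/a_n| = (3n+1)·(3n+2)·(3n+3)/(n+1)³ · 9/2 → 243/2 as n → ∞.
Hence the series converges for |x + 2| < 1/(243/2) = 2/243, so the radius of convergence is 2/243.

R = 2/243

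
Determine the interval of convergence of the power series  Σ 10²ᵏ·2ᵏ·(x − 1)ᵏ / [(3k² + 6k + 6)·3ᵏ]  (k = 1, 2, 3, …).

[197/200, 203/200]

Ratio test: |a_{k+1}/a_k| = [(3k² + 6k + 6)/(3(k+1)² + 6(k+1) + 6)] · 100·2/3 → 200/3 as k → ∞.
The series converges when 200/3 · |x − 1| < 1, giving R = 3/200.
When x = 203/200, the terms are on the order of 1/k², so the series converges absolutely by comparison with the p-series (p = 2 > 1).
Endpoint x = 197/200: absolute convergence follows by limit comparison with Σ 1/k².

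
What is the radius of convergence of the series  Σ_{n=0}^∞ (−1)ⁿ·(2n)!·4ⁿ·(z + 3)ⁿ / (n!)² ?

Ratio test: |a_{n+1}/a_n| = (2n+1)·(2n+2)/(n+1)² · 4 → 16 as n → ∞.
Hence the series converges for |z + 3| < 1/(16) = 1/16, so the radius of convergence is 1/16.

R = 1/16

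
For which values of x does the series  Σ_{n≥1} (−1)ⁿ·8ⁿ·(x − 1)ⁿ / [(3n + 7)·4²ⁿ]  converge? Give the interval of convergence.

(-1, 3]

Apply the ratio test: |a_{n+1}| / |a_n| = [(3n + 7)/(3(n+1) + 7)] · 8/16, which tends to 1/2 as n → ∞.
Thus R = 1/(1/2) = 2.
Endpoint x = 3: the terms alternate in sign and decrease monotonically to 0 in absolute value (size ~ c/n), so the alternating series test gives convergence.
Check x = -1: comparison with the harmonic series Σ 1/n shows the series diverges.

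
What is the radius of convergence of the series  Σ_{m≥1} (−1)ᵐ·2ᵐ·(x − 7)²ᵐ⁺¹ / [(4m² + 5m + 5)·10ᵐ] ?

The ratio of consecutive coefficients is [(4m² + 5m + 5)/(4(m+1)² + 5(m+1) + 5)] · 2/10 → 1/5.
Successive powers of (x − 7) differ by 2, so the series converges when |x − 7|² · 1/5 < 1, i.e. |x − 7| < √(5). So R = √5.

R = √5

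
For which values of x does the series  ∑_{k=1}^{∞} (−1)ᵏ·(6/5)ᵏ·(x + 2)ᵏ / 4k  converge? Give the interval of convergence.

(-17/6, -7/6]

Apply the ratio test: |a_{k+1}| / |a_k| = [4k/4(k+1)] · 6/5, which tends to 6/5 as k → ∞.
Convergence for |x + 2| · 6/5 < 1, i.e. |x + 2| < 5/6. So R = 5/6.
Check x = -7/6: the terms alternate in sign and decrease monotonically to 0 in absolute value (size ~ c/k), so the alternating series test gives convergence.
When x = -17/6, comparison with the harmonic series Σ 1/k shows the series diverges.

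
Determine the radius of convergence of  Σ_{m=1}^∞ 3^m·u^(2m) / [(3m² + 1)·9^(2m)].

The ratio of consecutive coefficients is [(3m² + 1)/(3(m+1)² + 1)] · 3/81 → 1/27.
Since the exponent of u increases by 2 each term, convergence requires |u|² < 27, hence R = 3√3.

R = 3√3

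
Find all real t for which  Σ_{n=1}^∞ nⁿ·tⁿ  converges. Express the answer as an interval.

{0}

Applying the root test, |a_n|^(1/n) = n → ∞.
The root grows without bound, so R = 0 (convergence only at t = 0).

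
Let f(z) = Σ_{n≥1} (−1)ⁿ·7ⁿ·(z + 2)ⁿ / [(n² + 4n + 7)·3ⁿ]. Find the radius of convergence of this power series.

By the ratio test, |a_{n+1}/a_n| = [(n² + 4n + 7)/((n+1)² + 4(n+1) + 7)] · 7/3 → 7/3.
Convergence for |z + 2| · 7/3 < 1, i.e. |z + 2| < 3/7. So R = 3/7.

R = 3/7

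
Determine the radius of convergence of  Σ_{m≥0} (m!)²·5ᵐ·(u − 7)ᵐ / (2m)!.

Apply the ratio test: |a_{m+1}| / |a_m| = (m+1)²/[(2m+1)·(2m+2)] · 5, which tends to 5/4 as m → ∞.
Hence the series converges for |u − 7| < 1/(5/4) = 4/5, so the radius of convergence is 4/5.

R = 4/5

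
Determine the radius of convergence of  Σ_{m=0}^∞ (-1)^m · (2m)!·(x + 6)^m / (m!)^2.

R = 1/4

The ratio of consecutive coefficients is (2m+1)·(2m+2)/(m+1)² → 4.
Hence the series converges for |x + 6| < 1/(4) = 1/4, so the radius of convergence is 1/4.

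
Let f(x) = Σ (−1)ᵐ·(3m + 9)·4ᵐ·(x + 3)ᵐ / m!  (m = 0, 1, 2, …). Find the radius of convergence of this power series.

R = ∞

Apply the ratio test: |a_{m+1}| / |a_m| = (3(m+1) + 9)/(3m + 9) · 4 · 1/(m+1), which tends to 0 as m → ∞.
The ratio tends to 0 regardless of x, hence R = ∞.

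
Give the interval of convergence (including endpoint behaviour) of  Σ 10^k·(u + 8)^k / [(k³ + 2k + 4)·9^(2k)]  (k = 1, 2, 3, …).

[-161/10, 1/10]

By the ratio test, |a_{k+1}/a_k| = [(k³ + 2k + 4)/((k+1)³ + 2(k+1) + 4)] · 10/81 → 10/81.
Hence the series converges for |u + 8| < 1/(10/81) = 81/10, so the radius of convergence is 81/10.
When u = 1/10, absolute convergence follows by limit comparison with Σ 1/k³.
Check u = -161/10: the series is dominated by a constant times Σ 1/k³, which converges (p = 3 > 1).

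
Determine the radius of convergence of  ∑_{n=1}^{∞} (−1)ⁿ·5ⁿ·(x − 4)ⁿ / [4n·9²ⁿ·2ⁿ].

The ratio of consecutive coefficients is [4n/4(n+1)] · 5/(81·2) → 5/162.
Thus R = 1/(5/162) = 162/5.

R = 162/5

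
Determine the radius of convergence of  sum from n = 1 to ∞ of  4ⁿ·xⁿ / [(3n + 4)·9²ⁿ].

R = 81/4

By the ratio test, |a_{n+1}/a_n| = [(3n + 4)/(3(n+1) + 4)] · 4/81 → 4/81.
The series converges when 4/81 · |x| < 1, giving R = 81/4.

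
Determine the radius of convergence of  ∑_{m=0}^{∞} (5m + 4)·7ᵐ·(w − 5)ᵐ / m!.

Apply the ratio test: |a_{m+1}| / |a_m| = (5(m+1) + 4)/(5m + 4) · 7 · 1/(m+1), which tends to 0 as m → ∞.
The limit is 0, so the series converges for all w; R = ∞.

R = ∞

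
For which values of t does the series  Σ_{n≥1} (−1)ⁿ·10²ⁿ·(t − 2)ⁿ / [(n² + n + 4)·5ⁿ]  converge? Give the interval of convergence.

[39/20, 41/20]

Apply the ratio test: |a_{n+1}| / |a_n| = [(n² + n + 4)/((n+1)² + (n+1) + 4)] · 100/5, which tends to 20 as n → ∞.
The series converges when 20 · |t − 2| < 1, giving R = 1/20.
At t = 41/20: absolute convergence follows by limit comparison with Σ 1/n².
When t = 39/20, the terms are on the order of 1/n², so the series converges absolutely by comparison with the p-series (p = 2 > 1).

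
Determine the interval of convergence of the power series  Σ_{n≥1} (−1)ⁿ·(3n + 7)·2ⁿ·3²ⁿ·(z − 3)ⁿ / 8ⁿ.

(23/9, 31/9)

Apply the ratio test: |a_{n+1}| / |a_n| = [(3(n+1) + 7)/(3n + 7)] · 2·9/8, which tends to 9/4 as n → ∞.
Convergence for |z − 3| · 9/4 < 1, i.e. |z − 3| < 4/9. So R = 4/9.
At z = 31/9: the n-th term does not approach 0; divergence by the term test.
Endpoint z = 23/9: the terms have absolute value of order n, which does not tend to 0, so the series diverges by the divergence test.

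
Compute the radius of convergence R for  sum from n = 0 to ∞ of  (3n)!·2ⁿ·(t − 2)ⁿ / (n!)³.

By the ratio test, |a_{n+1}/a_n| = (3n+1)·(3n+2)·(3n+3)/(n+1)³ · 2 → 54.
Thus R = 1/(54) = 1/54.

R = 1/54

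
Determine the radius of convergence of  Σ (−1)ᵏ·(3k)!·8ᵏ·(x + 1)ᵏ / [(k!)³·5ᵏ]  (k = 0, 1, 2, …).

Apply the ratio test: |a_{k+1}| / |a_k| = (3k+1)·(3k+2)·(3k+3)/(k+1)³ · 8/5, which tends to 216/5 as k → ∞.
Hence the series converges for |x + 1| < 1/(216/5) = 5/216, so the radius of convergence is 5/216.

R = 5/216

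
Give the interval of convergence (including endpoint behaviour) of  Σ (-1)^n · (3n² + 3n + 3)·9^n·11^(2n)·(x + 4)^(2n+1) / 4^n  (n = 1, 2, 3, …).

(-134/33, -130/33)

By the ratio test, |a_{n+1}/a_n| = [(3(n+1)² + 3(n+1) + 3)/(3n² + 3n + 3)] · 9·121/4 → 1089/4.
Since the exponent of (x + 4) increases by 2 each term, convergence requires |x + 4|² < 4/1089, hence R = 2/33.
Endpoint x = -130/33: the n-th term does not approach 0; divergence by the term test.
Endpoint x = -134/33: the terms do not tend to 0, so the series diverges.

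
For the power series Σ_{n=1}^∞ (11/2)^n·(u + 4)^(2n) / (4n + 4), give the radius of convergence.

R = √22/11

By the ratio test, |a_{n+1}/a_n| = [(4n + 4)/(4(n+1) + 4)] · 11/2 → 11/2.
Since the exponent of (u + 4) increases by 2 each term, convergence requires |u + 4|² < 2/11, hence R = √22/11.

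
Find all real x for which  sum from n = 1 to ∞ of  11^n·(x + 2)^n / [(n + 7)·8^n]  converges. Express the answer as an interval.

Apply the ratio test: |a_{n+1}| / |a_n| = [(n + 7)/((n+1) + 7)] · 11/8, which tends to 11/8 as n → ∞.
Convergence for |x + 2| · 11/8 < 1, i.e. |x + 2| < 8/11. So R = 8/11.
Endpoint x = -14/11: the terms are asymptotic to a nonzero constant times 1/n, so the series diverges by limit comparison with Σ 1/n.
At x = -30/11: the terms alternate in sign and decrease monotonically to 0 in absolute value (size ~ c/n), so the alternating series test gives convergence.

[-30/11, -14/11)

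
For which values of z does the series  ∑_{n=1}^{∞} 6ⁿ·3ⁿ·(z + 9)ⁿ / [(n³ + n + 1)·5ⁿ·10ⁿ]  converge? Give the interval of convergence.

Apply the ratio test: |a_{n+1}| / |a_n| = [(n³ + n + 1)/((n+1)³ + (n+1) + 1)] · 6·3/(5·10), which tends to 9/25 as n → ∞.
The series converges when 9/25 · |z + 9| < 1, giving R = 25/9.
Check z = -56/9: the terms are on the order of 1/n³, so the series converges absolutely by comparison with the p-series (p = 3 > 1).
At z = -106/9: the terms are on the order of 1/n³, so the series converges absolutely by comparison with the p-series (p = 3 > 1).

[-106/9, -56/9]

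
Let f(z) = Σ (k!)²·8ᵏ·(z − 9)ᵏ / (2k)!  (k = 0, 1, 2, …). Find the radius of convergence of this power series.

R = 1/2

Ratio test: |a_{k+1}/a_k| = (k+1)²/[(2k+1)·(2k+2)] · 8 → 2 as k → ∞.
The series converges when 2 · |z − 9| < 1, giving R = 1/2.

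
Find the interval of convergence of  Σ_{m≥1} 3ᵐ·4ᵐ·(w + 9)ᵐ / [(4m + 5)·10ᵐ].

[-59/6, -49/6)

By the ratio test, |a_{m+1}/a_m| = [(4m + 5)/(4(m+1) + 5)] · 3·4/10 → 6/5.
Thus R = 1/(6/5) = 5/6.
Check w = -49/6: comparison with the harmonic series Σ 1/m shows the series diverges.
Check w = -59/6: the terms alternate in sign and decrease monotonically to 0 in absolute value (size ~ c/m), so the alternating series test gives convergence.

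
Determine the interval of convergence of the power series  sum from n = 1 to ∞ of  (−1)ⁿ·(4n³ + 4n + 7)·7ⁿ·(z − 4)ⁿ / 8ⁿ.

(20/7, 36/7)

Apply the ratio test: |a_{n+1}| / |a_n| = [(4(n+1)³ + 4(n+1) + 7)/(4n³ + 4n + 7)] · 7/8, which tends to 7/8 as n → ∞.
Hence the series converges for |z − 4| < 1/(7/8) = 8/7, so the radius of convergence is 8/7.
At z = 36/7: the terms do not tend to 0, so the series diverges.
Check z = 20/7: the n-th term does not approach 0; divergence by the term test.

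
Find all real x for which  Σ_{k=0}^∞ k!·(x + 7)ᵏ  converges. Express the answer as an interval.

{-7}

By the ratio test, |a_{k+1}/a_k| = (k+1) → ∞.
The terms grow without bound for any (x + 7) ≠ 0, so R = 0 (convergence only at x = -7).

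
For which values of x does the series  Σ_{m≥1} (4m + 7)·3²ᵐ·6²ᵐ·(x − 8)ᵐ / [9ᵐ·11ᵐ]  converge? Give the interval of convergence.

(277/36, 299/36)

Ratio test: |a_{m+1}/a_m| = [(4(m+1) + 7)/(4m + 7)] · 9·36/(9·11) → 36/11 as m → ∞.
The series converges when 36/11 · |x − 8| < 1, giving R = 11/36.
Check x = 299/36: the m-th term does not approach 0; divergence by the term test.
At x = 277/36: the terms have absolute value of order m, which does not tend to 0, so the series diverges by the divergence test.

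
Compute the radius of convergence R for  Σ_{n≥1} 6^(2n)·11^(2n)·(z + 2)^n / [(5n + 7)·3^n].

R = 1/1452

By the ratio test, |a_{n+1}/a_n| = [(5n + 7)/(5(n+1) + 7)] · 36·121/3 → 1452.
Hence the series converges for |z + 2| < 1/(1452) = 1/1452, so the radius of convergence is 1/1452.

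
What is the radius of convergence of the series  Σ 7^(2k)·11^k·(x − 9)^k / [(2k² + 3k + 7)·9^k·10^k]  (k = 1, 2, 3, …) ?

R = 90/539

Apply the ratio test: |a_{k+1}| / |a_k| = [(2k² + 3k + 7)/(2(k+1)² + 3(k+1) + 7)] · 49·11/(9·10), which tends to 539/90 as k → ∞.
Hence the series converges for |x − 9| < 1/(539/90) = 90/539, so the radius of convergence is 90/539.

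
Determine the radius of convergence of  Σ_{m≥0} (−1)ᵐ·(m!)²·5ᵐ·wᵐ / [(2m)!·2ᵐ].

Apply the ratio test: |a_{m+1}| / |a_m| = (m+1)²/[(2m+1)·(2m+2)] · 5/2, which tends to 5/8 as m → ∞.
Convergence for |w| · 5/8 < 1, i.e. |w| < 8/5. So R = 8/5.

R = 8/5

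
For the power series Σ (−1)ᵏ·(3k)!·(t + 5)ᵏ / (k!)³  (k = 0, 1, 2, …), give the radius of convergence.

R = 1/27

By the ratio test, |a_{k+1}/a_k| = (3k+1)·(3k+2)·(3k+3)/(k+1)³ → 27.
The series converges when 27 · |t + 5| < 1, giving R = 1/27.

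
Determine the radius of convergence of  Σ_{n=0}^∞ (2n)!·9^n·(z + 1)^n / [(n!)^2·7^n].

R = 7/36

By the ratio test, |a_{n+1}/a_n| = (2n+1)·(2n+2)/(n+1)² · 9/7 → 36/7.
The series converges when 36/7 · |z + 1| < 1, giving R = 7/36.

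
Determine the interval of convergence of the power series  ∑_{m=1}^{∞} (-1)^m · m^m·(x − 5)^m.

By the Cauchy root test, |a_m|^(1/m) = m → ∞.
Since the m-th root of |a_m| is unbounded, the series converges only at x = 5; R = 0.

{5}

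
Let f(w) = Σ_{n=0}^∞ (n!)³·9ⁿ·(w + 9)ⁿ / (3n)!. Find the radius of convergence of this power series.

By the ratio test, |a_{n+1}/a_n| = (n+1)³/[(3n+1)·(3n+2)·(3n+3)] · 9 → 1/3.
Thus R = 1/(1/3) = 3.

R = 3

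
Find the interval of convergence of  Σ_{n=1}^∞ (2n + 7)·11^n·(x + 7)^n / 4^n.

The ratio of consecutive coefficients is [(2(n+1) + 7)/(2n + 7)] · 11/4 → 11/4.
Convergence for |x + 7| · 11/4 < 1, i.e. |x + 7| < 4/11. So R = 4/11.
Endpoint x = -73/11: the terms do not tend to 0, so the series diverges.
Endpoint x = -81/11: the n-th term does not approach 0; divergence by the term test.

(-81/11, -73/11)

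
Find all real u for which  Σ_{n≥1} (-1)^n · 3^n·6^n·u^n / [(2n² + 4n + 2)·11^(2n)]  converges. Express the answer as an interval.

The ratio of consecutive coefficients is [(2n² + 4n + 2)/(2(n+1)² + 4(n+1) + 2)] · 3·6/121 → 18/121.
Hence the series converges for |u| < 1/(18/121) = 121/18, so the radius of convergence is 121/18.
When u = 121/18, the series is dominated by a constant times Σ 1/n², which converges (p = 2 > 1).
Endpoint u = -121/18: absolute convergence follows by limit comparison with Σ 1/n².

[-121/18, 121/18]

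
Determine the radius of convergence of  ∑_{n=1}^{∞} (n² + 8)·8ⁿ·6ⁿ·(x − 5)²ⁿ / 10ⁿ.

The ratio of consecutive coefficients is [((n+1)² + 8)/(n² + 8)] · 8·6/10 → 24/5.
Since the exponent of (x − 5) increases by 2 each term, convergence requires |x − 5|² < 5/24, hence R = √30/12.

R = √30/12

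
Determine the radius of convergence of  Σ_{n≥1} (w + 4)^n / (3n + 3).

Apply the ratio test: |a_{n+1}| / |a_n| = (3n + 3)/(3(n+1) + 3), which tends to 1 as n → ∞.
Convergence for |w + 4| < 1, so R = 1.

R = 1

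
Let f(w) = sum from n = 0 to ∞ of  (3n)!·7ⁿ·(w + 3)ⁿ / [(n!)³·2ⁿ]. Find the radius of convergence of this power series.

R = 2/189

Apply the ratio test: |a_{n+1}| / |a_n| = (3n+1)·(3n+2)·(3n+3)/(n+1)³ · 7/2, which tends to 189/2 as n → ∞.
Hence the series converges for |w + 3| < 1/(189/2) = 2/189, so the radius of convergence is 2/189.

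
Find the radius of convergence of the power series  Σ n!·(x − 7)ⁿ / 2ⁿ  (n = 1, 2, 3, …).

The ratio of consecutive coefficients is (n+1) · 1/2 → ∞.
The ratio grows without bound, so the series diverges whenever (x − 7) ≠ 0; it converges only at x = 7. R = 0.

R = 0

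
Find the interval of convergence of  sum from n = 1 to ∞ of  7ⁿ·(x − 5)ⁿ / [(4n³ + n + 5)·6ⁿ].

[29/7, 41/7]

Ratio test: |a_{n+1}/a_n| = [(4n³ + n + 5)/(4(n+1)³ + (n+1) + 5)] · 7/6 → 7/6 as n → ∞.
Hence the series converges for |x − 5| < 1/(7/6) = 6/7, so the radius of convergence is 6/7.
Check x = 41/7: absolute convergence follows by limit comparison with Σ 1/n³.
Check x = 29/7: the terms are on the order of 1/n³, so the series converges absolutely by comparison with the p-series (p = 3 > 1).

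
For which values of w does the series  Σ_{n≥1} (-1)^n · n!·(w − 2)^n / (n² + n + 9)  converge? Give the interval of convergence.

{2}

Ratio test: |a_{n+1}/a_n| = (n+1) · (n² + n + 9)/((n+1)² + (n+1) + 9) → ∞ as n → ∞.
Since the ratio → ∞, the series diverges for every w ≠ 2, and R = 0.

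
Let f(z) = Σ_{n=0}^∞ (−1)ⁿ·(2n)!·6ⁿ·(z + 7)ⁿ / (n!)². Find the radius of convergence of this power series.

Apply the ratio test: |a_{n+1}| / |a_n| = (2n+1)·(2n+2)/(n+1)² · 6, which tends to 24 as n → ∞.
Convergence for |z + 7| · 24 < 1, i.e. |z + 7| < 1/24. So R = 1/24.

R = 1/24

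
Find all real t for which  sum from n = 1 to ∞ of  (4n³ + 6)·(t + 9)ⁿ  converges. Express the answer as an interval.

The ratio of consecutive coefficients is (4(n+1)³ + 6)/(4n³ + 6) → 1.
Hence R = 1.
Endpoint t = -8: the n-th term does not approach 0; divergence by the term test.
When t = -10, the terms have absolute value of order n³, which does not tend to 0, so the series diverges by the divergence test.

(-10, -8)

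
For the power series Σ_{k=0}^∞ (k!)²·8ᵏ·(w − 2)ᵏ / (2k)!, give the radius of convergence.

Apply the ratio test: |a_{k+1}| / |a_k| = (k+1)²/[(2k+1)·(2k+2)] · 8, which tends to 2 as k → ∞.
Thus R = 1/(2) = 1/2.

R = 1/2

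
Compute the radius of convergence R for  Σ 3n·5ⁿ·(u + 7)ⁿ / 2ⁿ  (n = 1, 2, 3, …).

R = 2/5

The ratio of consecutive coefficients is [3(n+1)/3n] · 5/2 → 5/2.
The series converges when 5/2 · |u + 7| < 1, giving R = 2/5.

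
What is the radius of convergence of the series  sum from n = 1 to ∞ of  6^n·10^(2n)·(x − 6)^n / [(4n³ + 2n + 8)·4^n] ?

By the ratio test, |a_{n+1}/a_n| = [(4n³ + 2n + 8)/(4(n+1)³ + 2(n+1) + 8)] · 6·100/4 → 150.
Convergence for |x − 6| · 150 < 1, i.e. |x − 6| < 1/150. So R = 1/150.

R = 1/150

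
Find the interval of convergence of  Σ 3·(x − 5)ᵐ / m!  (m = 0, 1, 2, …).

(−∞, ∞)

By the ratio test, |a_{m+1}/a_m| = 3/3 · 1/(m+1) → 0.
The limit is 0, so the series converges for all x; R = ∞.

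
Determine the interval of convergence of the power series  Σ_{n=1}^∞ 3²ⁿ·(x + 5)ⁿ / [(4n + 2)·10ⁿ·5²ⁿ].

[-295/9, 205/9)

Ratio test: |a_{n+1}/a_n| = [(4n + 2)/(4(n+1) + 2)] · 9/(10·25) → 9/250 as n → ∞.
The series converges when 9/250 · |x + 5| < 1, giving R = 250/9.
When x = 205/9, comparison with the harmonic series Σ 1/n shows the series diverges.
At x = -295/9: the terms alternate in sign and decrease monotonically to 0 in absolute value (size ~ c/n), so the alternating series test gives convergence.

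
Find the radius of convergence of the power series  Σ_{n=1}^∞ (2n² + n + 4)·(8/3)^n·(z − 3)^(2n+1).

R = √6/4

The ratio of consecutive coefficients is [(2(n+1)² + (n+1) + 4)/(2n² + n + 4)] · 8/3 → 8/3.
Since the exponent of (z − 3) increases by 2 each term, convergence requires |z − 3|² < 3/8, hence R = √6/4.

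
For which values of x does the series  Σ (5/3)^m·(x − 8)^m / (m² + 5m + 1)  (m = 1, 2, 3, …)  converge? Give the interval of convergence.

Apply the ratio test: |a_{m+1}| / |a_m| = [(m² + 5m + 1)/((m+1)² + 5(m+1) + 1)] · 5/3, which tends to 5/3 as m → ∞.
Convergence for |x − 8| · 5/3 < 1, i.e. |x − 8| < 3/5. So R = 3/5.
Check x = 43/5: the terms are on the order of 1/m², so the series converges absolutely by comparison with the p-series (p = 2 > 1).
Check x = 37/5: the terms are on the order of 1/m², so the series converges absolutely by comparison with the p-series (p = 2 > 1).

[37/5, 43/5]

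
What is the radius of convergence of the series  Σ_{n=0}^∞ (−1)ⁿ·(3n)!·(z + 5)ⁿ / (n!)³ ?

R = 1/27

Ratio test: |a_{n+1}/a_n| = (3n+1)·(3n+2)·(3n+3)/(n+1)³ → 27 as n → ∞.
The series converges when 27 · |z + 5| < 1, giving R = 1/27.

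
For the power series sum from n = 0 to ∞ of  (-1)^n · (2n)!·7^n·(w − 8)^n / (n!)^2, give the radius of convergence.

R = 1/28

By the ratio test, |a_{n+1}/a_n| = (2n+1)·(2n+2)/(n+1)² · 7 → 28.
The series converges when 28 · |w − 8| < 1, giving R = 1/28.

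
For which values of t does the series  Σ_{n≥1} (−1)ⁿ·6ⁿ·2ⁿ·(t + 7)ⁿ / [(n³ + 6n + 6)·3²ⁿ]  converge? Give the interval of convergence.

By the ratio test, |a_{n+1}/a_n| = [(n³ + 6n + 6)/((n+1)³ + 6(n+1) + 6)] · 6·2/9 → 4/3.
Convergence for |t + 7| · 4/3 < 1, i.e. |t + 7| < 3/4. So R = 3/4.
Check t = -25/4: the series is dominated by a constant times Σ 1/n³, which converges (p = 3 > 1).
When t = -31/4, absolute convergence follows by limit comparison with Σ 1/n³.

[-31/4, -25/4]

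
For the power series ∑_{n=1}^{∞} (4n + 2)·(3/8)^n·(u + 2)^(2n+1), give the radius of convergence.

Ratio test: |a_{n+1}/a_n| = [(4(n+1) + 2)/(4n + 2)] · 3/8 → 3/8 as n → ∞.
Successive powers of (u + 2) differ by 2, so the series converges when |u + 2|² · 3/8 < 1, i.e. |u + 2| < √(8/3). So R = 2√6/3.

R = 2√6/3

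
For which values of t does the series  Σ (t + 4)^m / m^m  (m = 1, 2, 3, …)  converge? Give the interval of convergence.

(−∞, ∞)

Applying the root test, |a_m|^(1/m) = 1/m → 0.
The limit is 0 for every t, so R = ∞.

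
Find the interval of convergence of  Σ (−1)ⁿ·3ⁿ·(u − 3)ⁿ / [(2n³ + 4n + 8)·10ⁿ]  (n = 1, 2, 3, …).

By the ratio test, |a_{n+1}/a_n| = [(2n³ + 4n + 8)/(2(n+1)³ + 4(n+1) + 8)] · 3/10 → 3/10.
Convergence for |u − 3| · 3/10 < 1, i.e. |u − 3| < 10/3. So R = 10/3.
Check u = 19/3: the series is dominated by a constant times Σ 1/n³, which converges (p = 3 > 1).
At u = -1/3: the series is dominated by a constant times Σ 1/n³, which converges (p = 3 > 1).

[-1/3, 19/3]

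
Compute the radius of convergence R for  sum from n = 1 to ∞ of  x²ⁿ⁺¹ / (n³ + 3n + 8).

R = 1

By the ratio test, |a_{n+1}/a_n| = (n³ + 3n + 8)/((n+1)³ + 3(n+1) + 8) → 1.
Since the exponent of x increases by 2 each term, convergence requires |x|² < 1, hence R = 1.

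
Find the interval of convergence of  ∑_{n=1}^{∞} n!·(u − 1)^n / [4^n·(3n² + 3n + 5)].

By the ratio test, |a_{n+1}/a_n| = (n+1) · 1/4 · (3n² + 3n + 5)/(3(n+1)² + 3(n+1) + 5) → ∞.
Since the ratio → ∞, the series diverges for every u ≠ 1, and R = 0.

{1}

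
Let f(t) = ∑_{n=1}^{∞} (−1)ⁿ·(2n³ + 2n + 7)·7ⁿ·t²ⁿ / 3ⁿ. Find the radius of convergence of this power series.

R = √21/7

Ratio test: |a_{n+1}/a_n| = [(2(n+1)³ + 2(n+1) + 7)/(2n³ + 2n + 7)] · 7/3 → 7/3 as n → ∞.
Successive powers of t differ by 2, so the series converges when |t|² · 7/3 < 1, i.e. |t| < √(3/7). So R = √21/7.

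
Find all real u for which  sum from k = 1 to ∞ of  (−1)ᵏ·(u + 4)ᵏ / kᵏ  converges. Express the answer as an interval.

Applying the root test, |a_k|^(1/k) = 1/k → 0.
The limit is 0 for every u, so R = ∞.

(−∞, ∞)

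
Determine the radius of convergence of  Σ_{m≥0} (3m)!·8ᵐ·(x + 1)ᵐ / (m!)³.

Ratio test: |a_{m+1}/a_m| = (3m+1)·(3m+2)·(3m+3)/(m+1)³ · 8 → 216 as m → ∞.
Thus R = 1/(216) = 1/216.

R = 1/216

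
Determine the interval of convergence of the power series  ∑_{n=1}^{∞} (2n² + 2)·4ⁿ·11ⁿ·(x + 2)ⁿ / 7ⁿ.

Apply the ratio test: |a_{n+1}| / |a_n| = [(2(n+1)² + 2)/(2n² + 2)] · 4·11/7, which tends to 44/7 as n → ∞.
The series converges when 44/7 · |x + 2| < 1, giving R = 7/44.
When x = -81/44, the n-th term does not approach 0; divergence by the term test.
Endpoint x = -95/44: the n-th term does not approach 0; divergence by the term test.

(-95/44, -81/44)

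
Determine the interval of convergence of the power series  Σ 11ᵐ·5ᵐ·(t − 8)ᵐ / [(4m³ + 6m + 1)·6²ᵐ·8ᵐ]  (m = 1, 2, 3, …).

[152/55, 728/55]

By the ratio test, |a_{m+1}/a_m| = [(4m³ + 6m + 1)/(4(m+1)³ + 6(m+1) + 1)] · 11·5/(36·8) → 55/288.
Thus R = 1/(55/288) = 288/55.
At t = 728/55: absolute convergence follows by limit comparison with Σ 1/m³.
At t = 152/55: the series is dominated by a constant times Σ 1/m³, which converges (p = 3 > 1).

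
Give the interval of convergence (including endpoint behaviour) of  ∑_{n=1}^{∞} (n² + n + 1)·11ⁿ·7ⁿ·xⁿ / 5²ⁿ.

(-25/77, 25/77)

By the ratio test, |a_{n+1}/a_n| = [((n+1)² + (n+1) + 1)/(n² + n + 1)] · 11·7/25 → 77/25.
Convergence for |x| · 77/25 < 1, i.e. |x| < 25/77. So R = 25/77.
When x = 25/77, the n-th term does not approach 0; divergence by the term test.
Check x = -25/77: the n-th term does not approach 0; divergence by the term test.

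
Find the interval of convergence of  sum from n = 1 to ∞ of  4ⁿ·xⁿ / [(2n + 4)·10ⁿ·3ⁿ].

[-15/2, 15/2)

Ratio test: |a_{n+1}/a_n| = [(2n + 4)/(2(n+1) + 4)] · 4/(10·3) → 2/15 as n → ∞.
Thus R = 1/(2/15) = 15/2.
When x = 15/2, the terms behave like c/n; limit comparison with the harmonic series gives divergence.
When x = -15/2, an alternating series whose terms decrease to 0 in absolute value, so it converges by the Leibniz criterion.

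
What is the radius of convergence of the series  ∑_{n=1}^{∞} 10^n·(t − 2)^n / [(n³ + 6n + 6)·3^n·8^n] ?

Apply the ratio test: |a_{n+1}| / |a_n| = [(n³ + 6n + 6)/((n+1)³ + 6(n+1) + 6)] · 10/(3·8), which tends to 5/12 as n → ∞.
Thus R = 1/(5/12) = 12/5.

R = 12/5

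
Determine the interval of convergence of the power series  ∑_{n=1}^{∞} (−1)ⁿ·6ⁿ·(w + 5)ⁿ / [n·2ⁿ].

By the ratio test, |a_{n+1}/a_n| = [n/(n+1)] · 6/2 → 3.
Thus R = 1/(3) = 1/3.
Endpoint w = -14/3: the terms alternate in sign and decrease monotonically to 0 in absolute value (size ~ c/n), so the alternating series test gives convergence.
When w = -16/3, the terms behave like c/n; limit comparison with the harmonic series gives divergence.

(-16/3, -14/3]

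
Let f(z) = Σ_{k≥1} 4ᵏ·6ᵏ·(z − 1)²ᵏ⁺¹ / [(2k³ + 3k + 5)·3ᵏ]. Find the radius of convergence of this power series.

The ratio of consecutive coefficients is [(2k³ + 3k + 5)/(2(k+1)³ + 3(k+1) + 5)] · 4·6/3 → 8.
Writing y = (z − 1)², the series in y has radius 1/8, so |z − 1| < √(1/8) and R = √2/4.

R = √2/4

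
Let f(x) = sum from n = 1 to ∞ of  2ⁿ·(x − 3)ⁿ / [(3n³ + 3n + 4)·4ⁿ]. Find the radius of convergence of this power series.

The ratio of consecutive coefficients is [(3n³ + 3n + 4)/(3(n+1)³ + 3(n+1) + 4)] · 2/4 → 1/2.
Hence the series converges for |x − 3| < 1/(1/2) = 2, so the radius of convergence is 2.

R = 2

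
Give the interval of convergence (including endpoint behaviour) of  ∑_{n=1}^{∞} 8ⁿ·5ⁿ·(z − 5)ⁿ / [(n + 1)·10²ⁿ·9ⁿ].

Ratio test: |a_{n+1}/a_n| = [(n + 1)/((n+1) + 1)] · 8·5/(100·9) → 2/45 as n → ∞.
Hence the series converges for |z − 5| < 1/(2/45) = 45/2, so the radius of convergence is 45/2.
When z = 55/2, the terms are asymptotic to a nonzero constant times 1/n, so the series diverges by limit comparison with Σ 1/n.
Check z = -35/2: convergence follows from the alternating series test (terms decrease monotonically to 0).

[-35/2, 55/2)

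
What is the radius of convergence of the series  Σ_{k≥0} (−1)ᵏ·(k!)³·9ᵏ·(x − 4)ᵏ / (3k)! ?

The ratio of consecutive coefficients is (k+1)³/[(3k+1)·(3k+2)·(3k+3)] · 9 → 1/3.
Convergence for |x − 4| · 1/3 < 1, i.e. |x − 4| < 3. So R = 3.

R = 3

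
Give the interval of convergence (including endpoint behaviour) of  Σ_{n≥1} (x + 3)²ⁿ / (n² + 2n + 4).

By the ratio test, |a_{n+1}/a_n| = (n² + 2n + 4)/((n+1)² + 2(n+1) + 4) → 1.
Writing y = (x + 3)², the series in y has radius 1, so |x + 3| < √(1) = 1 and R = 1.
When x = -2, the terms are on the order of 1/n², so the series converges absolutely by comparison with the p-series (p = 2 > 1).
Check x = -4: absolute convergence follows by limit comparison with Σ 1/n².

[-4, -2]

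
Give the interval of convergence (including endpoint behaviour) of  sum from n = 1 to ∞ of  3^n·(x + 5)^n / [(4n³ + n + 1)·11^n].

[-26/3, -4/3]

Apply the ratio test: |a_{n+1}| / |a_n| = [(4n³ + n + 1)/(4(n+1)³ + (n+1) + 1)] · 3/11, which tends to 3/11 as n → ∞.
Convergence for |x + 5| · 3/11 < 1, i.e. |x + 5| < 11/3. So R = 11/3.
When x = -4/3, the series is dominated by a constant times Σ 1/n³, which converges (p = 3 > 1).
Check x = -26/3: the series is dominated by a constant times Σ 1/n³, which converges (p = 3 > 1).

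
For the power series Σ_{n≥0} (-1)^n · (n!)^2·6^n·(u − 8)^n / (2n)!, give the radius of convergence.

The ratio of consecutive coefficients is (n+1)²/[(2n+1)·(2n+2)] · 6 → 3/2.
Thus R = 1/(3/2) = 2/3.

R = 2/3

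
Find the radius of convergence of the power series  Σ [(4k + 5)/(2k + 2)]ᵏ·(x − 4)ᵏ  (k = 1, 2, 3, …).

R = 1/2

Applying the root test, |a_k|^(1/k) = (4k + 5)/(2k + 2) → 2.
Hence the series converges for |x − 4| < 1/(2) = 1/2, so the radius of convergence is 1/2.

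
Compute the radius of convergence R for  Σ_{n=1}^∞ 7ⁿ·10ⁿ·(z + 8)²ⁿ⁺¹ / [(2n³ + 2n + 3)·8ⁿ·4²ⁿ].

R = 8√35/35

The ratio of consecutive coefficients is [(2n³ + 2n + 3)/(2(n+1)³ + 2(n+1) + 3)] · 7·10/(8·16) → 35/64.
Since the exponent of (z + 8) increases by 2 each term, convergence requires |z + 8|² < 64/35, hence R = 8√35/35.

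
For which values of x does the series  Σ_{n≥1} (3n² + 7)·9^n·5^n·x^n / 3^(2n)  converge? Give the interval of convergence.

Ratio test: |a_{n+1}/a_n| = [(3(n+1)² + 7)/(3n² + 7)] · 9·5/9 → 5 as n → ∞.
Hence the series converges for |x| < 1/(5) = 1/5, so the radius of convergence is 1/5.
At x = 1/5: the n-th term does not approach 0; divergence by the term test.
When x = -1/5, the terms do not tend to 0, so the series diverges.

(-1/5, 1/5)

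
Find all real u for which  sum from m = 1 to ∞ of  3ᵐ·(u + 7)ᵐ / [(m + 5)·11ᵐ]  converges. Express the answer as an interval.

Apply the ratio test: |a_{m+1}| / |a_m| = [(m + 5)/((m+1) + 5)] · 3/11, which tends to 3/11 as m → ∞.
Hence the series converges for |u + 7| < 1/(3/11) = 11/3, so the radius of convergence is 11/3.
At u = -10/3: the terms behave like c/m; limit comparison with the harmonic series gives divergence.
Endpoint u = -32/3: convergence follows from the alternating series test (terms decrease monotonically to 0).

[-32/3, -10/3)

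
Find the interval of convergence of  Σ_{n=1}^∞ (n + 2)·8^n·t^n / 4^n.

Ratio test: |a_{n+1}/a_n| = [((n+1) + 2)/(n + 2)] · 8/4 → 2 as n → ∞.
Convergence for |t| · 2 < 1, i.e. |t| < 1/2. So R = 1/2.
Check t = 1/2: the terms do not tend to 0, so the series diverges.
When t = -1/2, the terms do not tend to 0, so the series diverges.

(-1/2, 1/2)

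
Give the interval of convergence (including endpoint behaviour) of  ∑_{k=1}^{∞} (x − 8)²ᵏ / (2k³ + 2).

By the ratio test, |a_{k+1}/a_k| = (2k³ + 2)/(2(k+1)³ + 2) → 1.
Since the exponent of (x − 8) increases by 2 each term, convergence requires |x − 8|² < 1, hence R = 1.
Check x = 9: the terms are on the order of 1/k³, so the series converges absolutely by comparison with the p-series (p = 3 > 1).
At x = 7: absolute convergence follows by limit comparison with Σ 1/k³.

[7, 9]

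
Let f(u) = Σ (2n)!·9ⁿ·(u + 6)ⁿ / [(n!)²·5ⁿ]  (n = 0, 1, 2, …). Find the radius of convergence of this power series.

Ratio test: |a_{n+1}/a_n| = (2n+1)·(2n+2)/(n+1)² · 9/5 → 36/5 as n → ∞.
The series converges when 36/5 · |u + 6| < 1, giving R = 5/36.

R = 5/36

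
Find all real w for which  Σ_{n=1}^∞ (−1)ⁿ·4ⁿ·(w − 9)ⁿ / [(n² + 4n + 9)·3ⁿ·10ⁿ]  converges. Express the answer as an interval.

The ratio of consecutive coefficients is [(n² + 4n + 9)/((n+1)² + 4(n+1) + 9)] · 4/(3·10) → 2/15.
Convergence for |w − 9| · 2/15 < 1, i.e. |w − 9| < 15/2. So R = 15/2.
At w = 33/2: the series is dominated by a constant times Σ 1/n², which converges (p = 2 > 1).
When w = 3/2, absolute convergence follows by limit comparison with Σ 1/n².

[3/2, 33/2]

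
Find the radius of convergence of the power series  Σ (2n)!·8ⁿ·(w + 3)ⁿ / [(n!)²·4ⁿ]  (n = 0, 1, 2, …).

R = 1/8

The ratio of consecutive coefficients is (2n+1)·(2n+2)/(n+1)² · 8/4 → 8.
Thus R = 1/(8) = 1/8.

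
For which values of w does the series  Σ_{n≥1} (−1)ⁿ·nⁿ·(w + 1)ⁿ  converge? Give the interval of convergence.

Root test: |a_n|^(1/n) = n → ∞.
The root grows without bound, so R = 0 (convergence only at w = -1).

{-1}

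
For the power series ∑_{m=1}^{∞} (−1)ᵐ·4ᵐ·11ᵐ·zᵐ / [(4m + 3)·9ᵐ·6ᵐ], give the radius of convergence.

R = 27/22

Ratio test: |a_{m+1}/a_m| = [(4m + 3)/(4(m+1) + 3)] · 4·11/(9·6) → 22/27 as m → ∞.
Thus R = 1/(22/27) = 27/22.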